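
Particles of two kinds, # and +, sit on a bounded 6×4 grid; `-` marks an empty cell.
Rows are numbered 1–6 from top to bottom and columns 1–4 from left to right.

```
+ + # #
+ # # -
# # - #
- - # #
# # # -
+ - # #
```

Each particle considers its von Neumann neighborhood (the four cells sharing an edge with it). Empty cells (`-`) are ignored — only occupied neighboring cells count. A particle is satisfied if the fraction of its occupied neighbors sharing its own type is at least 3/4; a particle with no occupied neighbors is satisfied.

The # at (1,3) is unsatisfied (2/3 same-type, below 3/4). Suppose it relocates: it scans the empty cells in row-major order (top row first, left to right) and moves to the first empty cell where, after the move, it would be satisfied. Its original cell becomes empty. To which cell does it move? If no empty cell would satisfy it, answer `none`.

Vacating (1,3). Empty cells in order:
  (2,4): 3/3 same-type → satisfied — stop here.

(2,4)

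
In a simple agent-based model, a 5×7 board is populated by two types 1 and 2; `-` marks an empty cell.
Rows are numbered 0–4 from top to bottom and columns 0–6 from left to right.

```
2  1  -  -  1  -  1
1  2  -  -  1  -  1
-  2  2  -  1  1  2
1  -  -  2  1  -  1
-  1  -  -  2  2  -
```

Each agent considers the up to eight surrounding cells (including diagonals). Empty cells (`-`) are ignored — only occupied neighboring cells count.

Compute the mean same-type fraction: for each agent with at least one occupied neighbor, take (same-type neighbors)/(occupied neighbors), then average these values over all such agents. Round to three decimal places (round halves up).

Row 0: (0,0)2 1/3 · (0,1)1 1/3 · (0,4)1 1/1 · (0,6)1 1/1
Row 1: (1,0)1 1/4 · (1,1)2 3/5 · (1,4)1 3/3 · (1,6)1 2/3
Row 2: (2,1)2 2/4 · (2,2)2 3/3 · (2,4)1 3/4 · (2,5)1 5/6 · (2,6)2 0/3
Row 3: (3,0)1 1/2 · (3,3)2 2/4 · (3,4)1 2/5 · (3,6)1 1/3
Row 4: (4,1)1 1/1 · (4,4)2 2/3 · (4,5)2 1/3
Sum over 20 agents: 1/3 + 1/3 + 1/1 + 1/1 + 1/4 + 3/5 + 3/3 + 2/3 + 2/4 + 3/3 + 3/4 + 5/6 + 0/3 + 1/2 + 2/4 + 2/5 + 1/3 + 1/1 + 2/3 + 1/3 = 12; mean = 12 ÷ 20 = 3/5 = 0.6 → 0.600.

0.600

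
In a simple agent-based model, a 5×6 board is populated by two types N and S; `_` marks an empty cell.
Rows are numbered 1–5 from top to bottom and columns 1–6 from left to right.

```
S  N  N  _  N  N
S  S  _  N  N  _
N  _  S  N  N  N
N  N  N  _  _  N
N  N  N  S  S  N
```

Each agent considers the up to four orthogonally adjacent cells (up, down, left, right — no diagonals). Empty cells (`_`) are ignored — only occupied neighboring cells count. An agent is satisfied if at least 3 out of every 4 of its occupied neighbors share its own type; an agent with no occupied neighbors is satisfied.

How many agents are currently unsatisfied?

(1,1)S 1/2 ✗
(1,2)N 1/3 ✗
(1,3)N 1/1 ✓
(1,5)N 2/2 ✓
(1,6)N 1/1 ✓
(2,1)S 2/3 ✗
(2,2)S 1/2 ✗
(2,4)N 2/2 ✓
(2,5)N 3/3 ✓
(3,1)N 1/2 ✗
(3,3)S 0/2 ✗
(3,4)N 2/3 ✗
(3,5)N 3/3 ✓
(3,6)N 2/2 ✓
(4,1)N 3/3 ✓
(4,2)N 3/3 ✓
(4,3)N 2/3 ✗
(4,6)N 2/2 ✓
(5,1)N 2/2 ✓
(5,2)N 3/3 ✓
(5,3)N 2/3 ✗
(5,4)S 1/2 ✗
(5,5)S 1/2 ✗
(5,6)N 1/2 ✗
Unsatisfied: (1,1), (1,2), (2,1), (2,2), (3,1), (3,3), (3,4), (4,3), (5,3), (5,4), (5,5), (5,6) — 12 in total.

12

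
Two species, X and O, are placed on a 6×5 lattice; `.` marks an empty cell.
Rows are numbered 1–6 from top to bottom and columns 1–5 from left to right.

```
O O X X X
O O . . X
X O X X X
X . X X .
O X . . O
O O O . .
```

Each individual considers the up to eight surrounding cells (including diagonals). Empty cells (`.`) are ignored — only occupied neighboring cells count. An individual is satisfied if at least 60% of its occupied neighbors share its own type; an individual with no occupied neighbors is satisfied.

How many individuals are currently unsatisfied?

(1,1)O 3/3 ok
(1,2)O 3/4 ok
(1,3)X 1/3 unhappy
(1,4)X 3/3 ok
(1,5)X 2/2 ok
(2,1)O 4/5 ok
(2,2)O 4/7 unhappy
(2,5)X 4/4 ok
(3,1)X 1/4 unhappy
(3,2)O 2/6 unhappy
(3,3)X 3/5 ok
(3,4)X 5/5 ok
(3,5)X 3/3 ok
(4,1)X 2/4 unhappy
(4,3)X 4/5 ok
(4,4)X 4/5 ok
(5,1)O 2/4 unhappy
(5,2)X 2/6 unhappy
(5,5)O 0/1 unhappy
(6,1)O 2/3 ok
(6,2)O 3/4 ok
(6,3)O 1/2 unhappy
Unsatisfied: (1,3), (2,2), (3,1), (3,2), (4,1), (5,1), (5,2), (5,5), (6,3) — 9 in total.

9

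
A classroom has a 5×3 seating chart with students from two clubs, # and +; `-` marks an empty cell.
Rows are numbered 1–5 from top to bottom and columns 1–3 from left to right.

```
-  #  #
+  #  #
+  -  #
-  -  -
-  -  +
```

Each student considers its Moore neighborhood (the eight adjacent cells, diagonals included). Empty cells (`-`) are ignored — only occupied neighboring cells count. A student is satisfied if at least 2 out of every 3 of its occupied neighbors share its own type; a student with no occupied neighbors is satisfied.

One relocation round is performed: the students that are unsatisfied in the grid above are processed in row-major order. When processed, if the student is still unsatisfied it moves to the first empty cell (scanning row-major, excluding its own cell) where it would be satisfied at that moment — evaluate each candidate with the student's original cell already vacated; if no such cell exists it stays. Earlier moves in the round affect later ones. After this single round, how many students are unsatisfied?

0

Initially unsatisfied (in order): (2,1), (3,1).
  (2,1) → (4,1).
  (3,1) → (4,2).
Resulting grid:
- # #
- # #
- - #
+ + -
- - +
All satisfied now.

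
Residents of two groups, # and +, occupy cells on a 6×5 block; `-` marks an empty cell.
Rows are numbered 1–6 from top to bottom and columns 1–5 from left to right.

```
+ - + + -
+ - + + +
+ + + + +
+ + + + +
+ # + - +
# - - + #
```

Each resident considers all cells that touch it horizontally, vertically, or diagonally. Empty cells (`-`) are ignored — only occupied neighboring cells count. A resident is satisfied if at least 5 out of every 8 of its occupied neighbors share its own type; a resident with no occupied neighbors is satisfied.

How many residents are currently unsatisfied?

4

Row 1: (1,1)+ 1/1 ok · (1,3)+ 3/3 ok · (1,4)+ 4/4 ok
Row 2: (2,1)+ 3/3 ok · (2,3)+ 6/6 ok · (2,4)+ 7/7 ok · (2,5)+ 4/4 ok
Row 3: (3,1)+ 4/4 ok · (3,2)+ 7/7 ok · (3,3)+ 7/7 ok · (3,4)+ 8/8 ok · (3,5)+ 5/5 ok
Row 4: (4,1)+ 4/5 ok · (4,2)+ 7/8 ok · (4,3)+ 6/7 ok · (4,4)+ 7/7 ok · (4,5)+ 4/4 ok
Row 5: (5,1)+ 2/4 unhappy · (5,2)# 1/6 unhappy · (5,3)+ 4/5 ok · (5,5)+ 3/4 ok
Row 6: (6,1)# 1/2 unhappy · (6,4)+ 2/3 ok · (6,5)# 0/2 unhappy
Unsatisfied: (5,1), (5,2), (6,1), (6,5) — 4 in total.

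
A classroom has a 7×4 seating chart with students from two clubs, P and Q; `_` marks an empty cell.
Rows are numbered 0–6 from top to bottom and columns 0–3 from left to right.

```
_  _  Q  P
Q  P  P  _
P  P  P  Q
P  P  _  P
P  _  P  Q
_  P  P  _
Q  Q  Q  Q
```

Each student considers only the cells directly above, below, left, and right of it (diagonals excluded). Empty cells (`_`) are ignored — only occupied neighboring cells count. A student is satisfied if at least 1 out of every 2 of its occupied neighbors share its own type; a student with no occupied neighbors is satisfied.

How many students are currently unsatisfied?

6

Row 0: (0,2)Q 0/2 ✗ · (0,3)P 0/1 ✗
Row 1: (1,0)Q 0/2 ✗ · (1,1)P 2/3 ✓ · (1,2)P 2/3 ✓
Row 2: (2,0)P 2/3 ✓ · (2,1)P 4/4 ✓ · (2,2)P 2/3 ✓ · (2,3)Q 0/2 ✗
Row 3: (3,0)P 3/3 ✓ · (3,1)P 2/2 ✓ · (3,3)P 0/2 ✗
Row 4: (4,0)P 1/1 ✓ · (4,2)P 1/2 ✓ · (4,3)Q 0/2 ✗
Row 5: (5,1)P 1/2 ✓ · (5,2)P 2/3 ✓
Row 6: (6,0)Q 1/1 ✓ · (6,1)Q 2/3 ✓ · (6,2)Q 2/3 ✓ · (6,3)Q 1/1 ✓
Unsatisfied: (0,2), (0,3), (1,0), (2,3), (3,3), (4,3) — 6 in total.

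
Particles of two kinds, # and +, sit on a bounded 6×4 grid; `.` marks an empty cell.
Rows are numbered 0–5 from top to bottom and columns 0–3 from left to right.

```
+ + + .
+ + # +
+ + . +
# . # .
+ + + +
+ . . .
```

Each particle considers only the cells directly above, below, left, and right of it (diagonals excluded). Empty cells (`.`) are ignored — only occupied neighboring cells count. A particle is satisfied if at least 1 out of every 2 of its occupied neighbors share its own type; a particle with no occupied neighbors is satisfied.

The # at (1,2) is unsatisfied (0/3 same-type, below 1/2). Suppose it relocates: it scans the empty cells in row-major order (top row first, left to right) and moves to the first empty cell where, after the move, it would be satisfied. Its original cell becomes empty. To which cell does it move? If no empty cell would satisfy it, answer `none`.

(3,1)

Vacating (1,2). Empty cells in order:
  (0,3): 0/2 same-type → still unsatisfied.
  (2,2): 1/3 same-type → still unsatisfied.
  (3,1): 2/4 same-type → satisfied — stop here.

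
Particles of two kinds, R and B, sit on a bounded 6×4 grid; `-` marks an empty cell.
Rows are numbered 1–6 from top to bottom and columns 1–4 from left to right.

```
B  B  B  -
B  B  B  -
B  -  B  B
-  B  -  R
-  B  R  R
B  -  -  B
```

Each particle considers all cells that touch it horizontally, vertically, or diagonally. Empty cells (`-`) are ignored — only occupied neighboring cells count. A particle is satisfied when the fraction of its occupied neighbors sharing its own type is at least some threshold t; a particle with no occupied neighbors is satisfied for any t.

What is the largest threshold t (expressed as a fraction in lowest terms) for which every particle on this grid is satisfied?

(1,1)B 3/3
(1,2)B 5/5
(1,3)B 3/3
(2,1)B 4/4
(2,2)B 7/7
(2,3)B 5/5
(3,1)B 3/3
(3,3)B 4/5
(3,4)B 2/3
(4,2)B 3/4
(4,4)R 2/4
(5,2)B 2/3
(5,3)R 2/5
(5,4)R 2/3
(6,1)B 1/1
(6,4)B 0/2
The smallest same-type fraction is 0/2 at (6,4), which reduces to 0/1. Any threshold above that leaves this particle unsatisfied.

0/1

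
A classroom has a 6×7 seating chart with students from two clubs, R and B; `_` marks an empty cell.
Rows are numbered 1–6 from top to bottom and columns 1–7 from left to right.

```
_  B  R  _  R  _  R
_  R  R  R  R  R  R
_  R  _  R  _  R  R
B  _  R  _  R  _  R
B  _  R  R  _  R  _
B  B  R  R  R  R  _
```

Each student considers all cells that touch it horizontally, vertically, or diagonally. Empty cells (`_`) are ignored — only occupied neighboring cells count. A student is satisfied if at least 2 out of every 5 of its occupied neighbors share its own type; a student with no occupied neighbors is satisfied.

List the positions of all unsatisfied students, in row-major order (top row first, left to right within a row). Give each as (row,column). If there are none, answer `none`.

Row 1: (1,2)B 0/3 unhappy · (1,3)R 3/4 ok · (1,5)R 3/3 ok · (1,7)R 2/2 ok
Row 2: (2,2)R 3/4 ok · (2,3)R 5/6 ok · (2,4)R 5/5 ok · (2,5)R 5/5 ok · (2,6)R 6/6 ok · (2,7)R 4/4 ok
Row 3: (3,2)R 3/4 ok · (3,4)R 5/5 ok · (3,6)R 6/6 ok · (3,7)R 4/4 ok
Row 4: (4,1)B 1/2 ok · (4,3)R 4/4 ok · (4,5)R 4/4 ok · (4,7)R 3/3 ok
Row 5: (5,1)B 3/3 ok · (5,3)R 4/5 ok · (5,4)R 6/6 ok · (5,6)R 4/4 ok
Row 6: (6,1)B 2/2 ok · (6,2)B 2/4 ok · (6,3)R 3/4 ok · (6,4)R 4/4 ok · (6,5)R 4/4 ok · (6,6)R 2/2 ok

(1,2)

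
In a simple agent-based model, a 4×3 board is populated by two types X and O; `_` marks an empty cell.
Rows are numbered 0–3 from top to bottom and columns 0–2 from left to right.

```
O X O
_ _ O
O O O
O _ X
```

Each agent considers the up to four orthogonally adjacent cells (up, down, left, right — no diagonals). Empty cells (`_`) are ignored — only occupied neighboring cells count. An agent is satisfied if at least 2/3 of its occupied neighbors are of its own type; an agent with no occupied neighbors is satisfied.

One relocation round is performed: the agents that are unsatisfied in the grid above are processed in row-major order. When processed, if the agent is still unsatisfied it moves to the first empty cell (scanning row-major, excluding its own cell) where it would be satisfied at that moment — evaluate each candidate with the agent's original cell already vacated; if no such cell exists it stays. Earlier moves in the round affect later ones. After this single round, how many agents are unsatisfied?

Initially unsatisfied (in order): (0,0), (0,1), (0,2), (3,2).
  (0,0) → (1,0).
  (0,1): no empty cell satisfies it; stays.
  (0,2) → (1,1).
  (3,2): no empty cell satisfies it; stays.
Resulting grid:
_ X _
O O O
O O O
O _ X
Unsatisfied now: (0,1), (3,2).

2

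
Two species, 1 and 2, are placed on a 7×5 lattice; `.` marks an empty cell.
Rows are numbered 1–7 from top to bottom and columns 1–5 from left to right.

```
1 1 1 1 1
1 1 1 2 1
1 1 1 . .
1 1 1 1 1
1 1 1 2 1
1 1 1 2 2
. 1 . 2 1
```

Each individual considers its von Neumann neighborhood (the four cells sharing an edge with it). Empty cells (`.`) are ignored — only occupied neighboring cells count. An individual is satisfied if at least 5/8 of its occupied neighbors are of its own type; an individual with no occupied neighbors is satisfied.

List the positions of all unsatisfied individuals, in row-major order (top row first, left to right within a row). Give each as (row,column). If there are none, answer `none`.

Row 1: (1,1)1 2/2 ✓ · (1,2)1 3/3 ✓ · (1,3)1 3/3 ✓ · (1,4)1 2/3 ✓ · (1,5)1 2/2 ✓
Row 2: (2,1)1 3/3 ✓ · (2,2)1 4/4 ✓ · (2,3)1 3/4 ✓ · (2,4)2 0/3 ✗ · (2,5)1 1/2 ✗
Row 3: (3,1)1 3/3 ✓ · (3,2)1 4/4 ✓ · (3,3)1 3/3 ✓
Row 4: (4,1)1 3/3 ✓ · (4,2)1 4/4 ✓ · (4,3)1 4/4 ✓ · (4,4)1 2/3 ✓ · (4,5)1 2/2 ✓
Row 5: (5,1)1 3/3 ✓ · (5,2)1 4/4 ✓ · (5,3)1 3/4 ✓ · (5,4)2 1/4 ✗ · (5,5)1 1/3 ✗
Row 6: (6,1)1 2/2 ✓ · (6,2)1 4/4 ✓ · (6,3)1 2/3 ✓ · (6,4)2 3/4 ✓ · (6,5)2 1/3 ✗
Row 7: (7,2)1 1/1 ✓ · (7,4)2 1/2 ✗ · (7,5)1 0/2 ✗

(2,4), (2,5), (5,4), (5,5), (6,5), (7,4), (7,5)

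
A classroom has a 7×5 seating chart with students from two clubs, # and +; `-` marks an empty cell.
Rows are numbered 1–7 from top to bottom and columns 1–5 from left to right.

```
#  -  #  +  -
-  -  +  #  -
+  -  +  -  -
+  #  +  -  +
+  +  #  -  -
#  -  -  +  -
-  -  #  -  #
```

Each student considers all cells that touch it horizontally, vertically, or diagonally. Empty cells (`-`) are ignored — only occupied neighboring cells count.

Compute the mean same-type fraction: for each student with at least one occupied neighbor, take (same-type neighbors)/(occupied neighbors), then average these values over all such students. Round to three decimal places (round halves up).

0.316

Row 1: (1,1)# — no occupied neighbors · (1,3)# 1/3 · (1,4)+ 1/3
Row 2: (2,3)+ 2/4 · (2,4)# 1/4
Row 3: (3,1)+ 1/2 · (3,3)+ 2/4
Row 4: (4,1)+ 3/4 · (4,2)# 1/7 · (4,3)+ 2/4 · (4,5)+ — no occupied neighbors
Row 5: (5,1)+ 2/4 · (5,2)+ 3/6 · (5,3)# 1/4
Row 6: (6,1)# 0/2 · (6,4)+ 0/3
Row 7: (7,3)# 0/1 · (7,5)# 0/1
Sum over 16 students: 1/3 + 1/3 + 2/4 + 1/4 + 1/2 + 2/4 + 3/4 + 1/7 + 2/4 + 2/4 + 3/6 + 1/4 + 0/2 + 0/3 + 0/1 + 0/1 = 425/84; mean = 425/84 ÷ 16 = 425/1344 = 0.316220… → 0.316.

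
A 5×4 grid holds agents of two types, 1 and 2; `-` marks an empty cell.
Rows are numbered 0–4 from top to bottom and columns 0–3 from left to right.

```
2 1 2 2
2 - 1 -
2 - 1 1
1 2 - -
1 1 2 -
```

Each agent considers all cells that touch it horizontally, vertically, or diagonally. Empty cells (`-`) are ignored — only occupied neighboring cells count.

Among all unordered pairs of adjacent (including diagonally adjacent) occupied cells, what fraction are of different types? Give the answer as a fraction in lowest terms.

11/23

Scan each occupied cell's neighbors to the right and below (and the two forward diagonals) so each pair is counted once.
From row 0: 5 unlike of 8 pairs (running 5/8).
From row 1: 0 unlike of 3 pairs (running 5/11).
From row 2: 2 unlike of 4 pairs (running 7/15).
From row 3: 3 unlike of 6 pairs (running 10/21).
From row 4: 1 unlike of 2 pairs (running 11/23).
Total adjacent occupied pairs: 23; unlike-type pairs: 11.
11/23 is already in lowest terms.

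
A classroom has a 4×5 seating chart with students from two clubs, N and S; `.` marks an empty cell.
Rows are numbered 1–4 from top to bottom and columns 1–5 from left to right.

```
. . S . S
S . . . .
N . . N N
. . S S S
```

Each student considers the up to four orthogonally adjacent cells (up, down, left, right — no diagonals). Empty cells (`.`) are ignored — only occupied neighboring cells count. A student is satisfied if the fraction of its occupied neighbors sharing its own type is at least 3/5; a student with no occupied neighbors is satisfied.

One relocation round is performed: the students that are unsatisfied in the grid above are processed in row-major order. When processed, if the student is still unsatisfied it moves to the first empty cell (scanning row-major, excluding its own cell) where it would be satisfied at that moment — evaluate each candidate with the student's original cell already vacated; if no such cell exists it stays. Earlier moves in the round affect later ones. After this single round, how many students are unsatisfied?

Initially unsatisfied (in order): (2,1), (3,1), (3,4), (3,5), (4,5).
  (2,1) → (1,1).
  (3,1): now satisfied by earlier moves; stays.
  (3,4) → (2,2).
  (3,5) → (2,1).
  (4,5): now satisfied by earlier moves; stays.
Resulting grid:
S . S . S
N N . . .
N . . . .
. . S S S
Unsatisfied now: (1,1).

1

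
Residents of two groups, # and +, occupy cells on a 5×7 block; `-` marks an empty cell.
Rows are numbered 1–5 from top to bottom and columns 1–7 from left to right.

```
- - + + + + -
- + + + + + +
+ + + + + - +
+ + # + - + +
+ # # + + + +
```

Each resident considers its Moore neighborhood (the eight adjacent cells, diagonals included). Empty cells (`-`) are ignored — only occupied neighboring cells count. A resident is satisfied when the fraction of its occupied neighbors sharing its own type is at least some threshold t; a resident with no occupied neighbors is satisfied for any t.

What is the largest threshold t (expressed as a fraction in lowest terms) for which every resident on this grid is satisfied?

1/4

Row 1: (1,3)+ 4/4 · (1,4)+ 5/5 · (1,5)+ 5/5 · (1,6)+ 4/4
Row 2: (2,2)+ 5/5 · (2,3)+ 7/7 · (2,4)+ 8/8 · (2,5)+ 7/7 · (2,6)+ 6/6 · (2,7)+ 3/3
Row 3: (3,1)+ 4/4 · (3,2)+ 6/7 · (3,3)+ 7/8 · (3,4)+ 6/7 · (3,5)+ 6/6 · (3,7)+ 4/4
Row 4: (4,1)+ 4/5 · (4,2)+ 5/8 · (4,3)# 2/8 · (4,4)+ 5/7 · (4,6)+ 6/6 · (4,7)+ 4/4
Row 5: (5,1)+ 2/3 · (5,2)# 2/5 · (5,3)# 2/5 · (5,4)+ 2/4 · (5,5)+ 4/4 · (5,6)+ 4/4 · (5,7)+ 3/3
The smallest same-type fraction is 2/8 at (4,3), which reduces to 1/4. Any threshold above that leaves this resident unsatisfied.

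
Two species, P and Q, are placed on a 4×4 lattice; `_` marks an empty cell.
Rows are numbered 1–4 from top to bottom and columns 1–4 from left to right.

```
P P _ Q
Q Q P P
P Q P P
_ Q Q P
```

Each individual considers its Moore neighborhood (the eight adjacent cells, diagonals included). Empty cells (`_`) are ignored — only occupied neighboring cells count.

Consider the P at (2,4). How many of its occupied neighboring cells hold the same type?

3

Occupied neighbors of (2,4): (1,4)=Q, (2,3)=P, (3,3)=P, (3,4)=P.
Same type (P): 3 of 4.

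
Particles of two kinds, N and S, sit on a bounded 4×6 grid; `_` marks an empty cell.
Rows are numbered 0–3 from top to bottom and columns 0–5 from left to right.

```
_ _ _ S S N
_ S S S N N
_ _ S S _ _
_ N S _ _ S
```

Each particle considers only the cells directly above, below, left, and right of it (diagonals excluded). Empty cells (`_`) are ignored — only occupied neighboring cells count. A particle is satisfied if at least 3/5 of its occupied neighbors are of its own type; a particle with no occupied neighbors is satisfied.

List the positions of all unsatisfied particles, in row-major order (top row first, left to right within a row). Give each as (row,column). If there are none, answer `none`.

Row 0: (0,3)S 2/2 ✓ · (0,4)S 1/3 ✗ · (0,5)N 1/2 ✗
Row 1: (1,1)S 1/1 ✓ · (1,2)S 3/3 ✓ · (1,3)S 3/4 ✓ · (1,4)N 1/3 ✗ · (1,5)N 2/2 ✓
Row 2: (2,2)S 3/3 ✓ · (2,3)S 2/2 ✓
Row 3: (3,1)N 0/1 ✗ · (3,2)S 1/2 ✗ · (3,5)S 0/0 ✓

(0,4), (0,5), (1,4), (3,1), (3,2)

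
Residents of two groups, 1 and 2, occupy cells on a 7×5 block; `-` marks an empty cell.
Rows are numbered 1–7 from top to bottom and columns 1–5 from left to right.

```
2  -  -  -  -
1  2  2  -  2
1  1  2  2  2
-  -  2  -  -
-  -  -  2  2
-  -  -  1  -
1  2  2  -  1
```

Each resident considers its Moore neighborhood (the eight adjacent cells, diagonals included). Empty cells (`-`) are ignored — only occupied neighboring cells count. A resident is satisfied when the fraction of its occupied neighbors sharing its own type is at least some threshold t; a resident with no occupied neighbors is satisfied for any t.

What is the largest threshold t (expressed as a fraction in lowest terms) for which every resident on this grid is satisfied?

Row 1: (1,1)2 1/2
Row 2: (2,1)1 2/4 · (2,2)2 3/6 · (2,3)2 3/4 · (2,5)2 2/2
Row 3: (3,1)1 2/3 · (3,2)1 2/6 · (3,3)2 4/5 · (3,4)2 5/5 · (3,5)2 2/2
Row 4: (4,3)2 3/4
Row 5: (5,4)2 2/3 · (5,5)2 1/2
Row 6: (6,4)1 1/4
Row 7: (7,1)1 0/1 · (7,2)2 1/2 · (7,3)2 1/2 · (7,5)1 1/1
The smallest same-type fraction is 0/1 at (7,1), which reduces to 0/1. Any threshold above that leaves this resident unsatisfied.

0/1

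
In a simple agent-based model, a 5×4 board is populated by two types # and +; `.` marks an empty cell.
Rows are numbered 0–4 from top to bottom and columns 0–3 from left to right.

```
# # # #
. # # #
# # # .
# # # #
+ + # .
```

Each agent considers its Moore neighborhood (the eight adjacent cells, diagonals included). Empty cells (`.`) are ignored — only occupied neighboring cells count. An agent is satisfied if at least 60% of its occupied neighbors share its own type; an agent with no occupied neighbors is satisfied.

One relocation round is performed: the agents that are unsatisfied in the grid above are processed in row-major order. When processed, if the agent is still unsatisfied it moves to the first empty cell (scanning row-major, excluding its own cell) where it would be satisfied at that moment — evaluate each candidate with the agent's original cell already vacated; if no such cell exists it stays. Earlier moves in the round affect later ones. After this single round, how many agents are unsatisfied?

2

Initially unsatisfied (in order): (4,0), (4,1).
  (4,0): no empty cell satisfies it; stays.
  (4,1): no empty cell satisfies it; stays.
Resulting grid:
# # # #
. # # #
# # # .
# # # #
+ + # .
Unsatisfied now: (4,0), (4,1).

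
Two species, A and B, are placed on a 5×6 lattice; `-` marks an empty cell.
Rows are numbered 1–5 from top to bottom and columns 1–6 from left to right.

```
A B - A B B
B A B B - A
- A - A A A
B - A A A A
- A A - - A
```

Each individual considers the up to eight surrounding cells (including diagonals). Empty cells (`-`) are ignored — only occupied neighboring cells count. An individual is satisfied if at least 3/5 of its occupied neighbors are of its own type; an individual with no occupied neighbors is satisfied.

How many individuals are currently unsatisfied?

Row 1: (1,1)A 1/3 unhappy · (1,2)B 2/4 unhappy · (1,4)A 0/3 unhappy · (1,5)B 2/4 unhappy · (1,6)B 1/2 unhappy
Row 2: (2,1)B 1/4 unhappy · (2,2)A 2/5 unhappy · (2,3)B 2/6 unhappy · (2,4)B 2/5 unhappy · (2,6)A 2/4 unhappy
Row 3: (3,2)A 2/5 unhappy · (3,4)A 4/6 ok · (3,5)A 6/7 ok · (3,6)A 4/4 ok
Row 4: (4,1)B 0/2 unhappy · (4,3)A 5/5 ok · (4,4)A 5/5 ok · (4,5)A 6/6 ok · (4,6)A 4/4 ok
Row 5: (5,2)A 2/3 ok · (5,3)A 3/3 ok · (5,6)A 2/2 ok
Unsatisfied: (1,1), (1,2), (1,4), (1,5), (1,6), (2,1), (2,2), (2,3), (2,4), (2,6), (3,2), (4,1) — 12 in total.

12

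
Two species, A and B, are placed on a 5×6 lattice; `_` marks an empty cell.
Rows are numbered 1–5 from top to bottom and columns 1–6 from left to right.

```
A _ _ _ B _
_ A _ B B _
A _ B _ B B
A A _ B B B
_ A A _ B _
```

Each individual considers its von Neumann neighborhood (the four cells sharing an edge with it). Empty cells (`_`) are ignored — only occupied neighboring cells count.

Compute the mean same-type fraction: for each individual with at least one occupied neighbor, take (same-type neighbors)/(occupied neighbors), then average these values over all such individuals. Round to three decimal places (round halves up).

(1,1)A — no occupied neighbors
(1,5)B 1/1
(2,2)A — no occupied neighbors
(2,4)B 1/1
(2,5)B 3/3
(3,1)A 1/1
(3,3)B — no occupied neighbors
(3,5)B 3/3
(3,6)B 2/2
(4,1)A 2/2
(4,2)A 2/2
(4,4)B 1/1
(4,5)B 4/4
(4,6)B 2/2
(5,2)A 2/2
(5,3)A 1/1
(5,5)B 1/1
Sum over 14 individuals: 1/1 + 1/1 + 3/3 + 1/1 + 3/3 + 2/2 + 2/2 + 2/2 + 1/1 + 4/4 + 2/2 + 2/2 + 1/1 + 1/1 = 14; mean = 14 ÷ 14 = 1 = 1.0 → 1.000.

1.000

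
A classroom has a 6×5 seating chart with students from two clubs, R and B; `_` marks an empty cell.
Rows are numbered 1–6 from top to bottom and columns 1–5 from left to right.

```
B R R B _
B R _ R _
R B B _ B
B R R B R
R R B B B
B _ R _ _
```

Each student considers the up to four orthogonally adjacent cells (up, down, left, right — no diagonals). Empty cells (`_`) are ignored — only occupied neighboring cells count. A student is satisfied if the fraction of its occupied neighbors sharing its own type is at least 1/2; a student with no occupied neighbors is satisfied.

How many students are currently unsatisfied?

Row 1: (1,1)B 1/2 ✓ · (1,2)R 2/3 ✓ · (1,3)R 1/2 ✓ · (1,4)B 0/2 ✗
Row 2: (2,1)B 1/3 ✗ · (2,2)R 1/3 ✗ · (2,4)R 0/1 ✗
Row 3: (3,1)R 0/3 ✗ · (3,2)B 1/4 ✗ · (3,3)B 1/2 ✓ · (3,5)B 0/1 ✗
Row 4: (4,1)B 0/3 ✗ · (4,2)R 2/4 ✓ · (4,3)R 1/4 ✗ · (4,4)B 1/3 ✗ · (4,5)R 0/3 ✗
Row 5: (5,1)R 1/3 ✗ · (5,2)R 2/3 ✓ · (5,3)B 1/4 ✗ · (5,4)B 3/3 ✓ · (5,5)B 1/2 ✓
Row 6: (6,1)B 0/1 ✗ · (6,3)R 0/1 ✗
Unsatisfied: (1,4), (2,1), (2,2), (2,4), (3,1), (3,2), (3,5), (4,1), (4,3), (4,4), (4,5), (5,1), (5,3), (6,1), (6,3) — 15 in total.

15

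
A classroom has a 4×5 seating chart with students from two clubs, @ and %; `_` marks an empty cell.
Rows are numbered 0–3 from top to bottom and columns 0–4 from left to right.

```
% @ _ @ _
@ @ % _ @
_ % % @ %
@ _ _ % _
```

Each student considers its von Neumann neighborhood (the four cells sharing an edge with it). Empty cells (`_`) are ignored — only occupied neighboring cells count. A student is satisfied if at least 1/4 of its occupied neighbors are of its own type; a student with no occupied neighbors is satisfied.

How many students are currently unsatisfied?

(0,0)% 0/2 ✗
(0,1)@ 1/2 ✓
(0,3)@ 0/0 ✓
(1,0)@ 1/2 ✓
(1,1)@ 2/4 ✓
(1,2)% 1/2 ✓
(1,4)@ 0/1 ✗
(2,1)% 1/2 ✓
(2,2)% 2/3 ✓
(2,3)@ 0/3 ✗
(2,4)% 0/2 ✗
(3,0)@ 0/0 ✓
(3,3)% 0/1 ✗
Unsatisfied: (0,0), (1,4), (2,3), (2,4), (3,3) — 5 in total.

5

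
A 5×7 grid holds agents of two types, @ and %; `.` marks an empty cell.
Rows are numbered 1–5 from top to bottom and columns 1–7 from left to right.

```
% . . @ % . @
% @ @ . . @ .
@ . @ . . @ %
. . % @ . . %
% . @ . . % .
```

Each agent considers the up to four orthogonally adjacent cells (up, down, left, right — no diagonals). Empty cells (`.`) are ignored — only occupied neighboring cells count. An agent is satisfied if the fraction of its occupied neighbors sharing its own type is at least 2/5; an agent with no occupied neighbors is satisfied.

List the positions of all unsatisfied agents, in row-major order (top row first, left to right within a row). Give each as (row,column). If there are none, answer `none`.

(1,4), (1,5), (2,1), (3,1), (4,3), (4,4), (5,3)

Row 1: (1,1)% 1/1 ok · (1,4)@ 0/1 unhappy · (1,5)% 0/1 unhappy · (1,7)@ 0/0 ok
Row 2: (2,1)% 1/3 unhappy · (2,2)@ 1/2 ok · (2,3)@ 2/2 ok · (2,6)@ 1/1 ok
Row 3: (3,1)@ 0/1 unhappy · (3,3)@ 1/2 ok · (3,6)@ 1/2 ok · (3,7)% 1/2 ok
Row 4: (4,3)% 0/3 unhappy · (4,4)@ 0/1 unhappy · (4,7)% 1/1 ok
Row 5: (5,1)% 0/0 ok · (5,3)@ 0/1 unhappy · (5,6)% 0/0 ok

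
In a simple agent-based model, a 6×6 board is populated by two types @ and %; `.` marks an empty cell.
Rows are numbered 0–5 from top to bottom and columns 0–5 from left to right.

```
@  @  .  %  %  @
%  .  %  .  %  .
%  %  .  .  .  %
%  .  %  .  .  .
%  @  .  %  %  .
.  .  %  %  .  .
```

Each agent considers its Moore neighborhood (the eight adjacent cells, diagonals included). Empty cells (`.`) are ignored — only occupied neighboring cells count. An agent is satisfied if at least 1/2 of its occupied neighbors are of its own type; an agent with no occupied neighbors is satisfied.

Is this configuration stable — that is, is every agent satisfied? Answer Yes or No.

Row 0: (0,0)@ 1/2 ✓ · (0,1)@ 1/3 ✗ · (0,3)% 3/3 ✓ · (0,4)% 2/3 ✓ · (0,5)@ 0/2 ✗
Row 1: (1,0)% 2/4 ✓ · (1,2)% 2/3 ✓ · (1,4)% 3/4 ✓
Row 2: (2,0)% 3/3 ✓ · (2,1)% 5/5 ✓ · (2,5)% 1/1 ✓
Row 3: (3,0)% 3/4 ✓ · (3,2)% 2/3 ✓
Row 4: (4,0)% 1/2 ✓ · (4,1)@ 0/4 ✗ · (4,3)% 4/4 ✓ · (4,4)% 2/2 ✓
Row 5: (5,2)% 2/3 ✓ · (5,3)% 3/3 ✓
For instance (0,1) has only 1/3 same-type neighbors, below 1/2.

No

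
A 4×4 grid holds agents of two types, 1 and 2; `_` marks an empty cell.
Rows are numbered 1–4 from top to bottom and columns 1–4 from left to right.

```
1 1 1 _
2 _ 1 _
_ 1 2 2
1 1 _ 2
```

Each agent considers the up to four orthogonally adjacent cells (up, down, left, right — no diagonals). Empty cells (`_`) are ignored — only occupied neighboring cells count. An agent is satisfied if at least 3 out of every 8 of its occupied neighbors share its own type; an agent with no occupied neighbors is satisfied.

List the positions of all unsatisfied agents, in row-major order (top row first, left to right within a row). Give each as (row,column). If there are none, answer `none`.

(1,1)1 1/2 ok
(1,2)1 2/2 ok
(1,3)1 2/2 ok
(2,1)2 0/1 unhappy
(2,3)1 1/2 ok
(3,2)1 1/2 ok
(3,3)2 1/3 unhappy
(3,4)2 2/2 ok
(4,1)1 1/1 ok
(4,2)1 2/2 ok
(4,4)2 1/1 ok

(2,1), (3,3)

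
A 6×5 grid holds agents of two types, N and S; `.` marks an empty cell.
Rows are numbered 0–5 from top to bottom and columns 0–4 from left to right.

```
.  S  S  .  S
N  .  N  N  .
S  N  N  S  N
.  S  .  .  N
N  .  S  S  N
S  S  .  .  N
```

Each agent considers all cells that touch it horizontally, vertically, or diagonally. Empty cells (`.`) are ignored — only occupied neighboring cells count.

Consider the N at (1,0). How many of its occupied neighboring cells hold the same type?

1

Occupied neighbors of (1,0): (0,1)=S, (2,0)=S, (2,1)=N.
Same type (N): 1 of 3.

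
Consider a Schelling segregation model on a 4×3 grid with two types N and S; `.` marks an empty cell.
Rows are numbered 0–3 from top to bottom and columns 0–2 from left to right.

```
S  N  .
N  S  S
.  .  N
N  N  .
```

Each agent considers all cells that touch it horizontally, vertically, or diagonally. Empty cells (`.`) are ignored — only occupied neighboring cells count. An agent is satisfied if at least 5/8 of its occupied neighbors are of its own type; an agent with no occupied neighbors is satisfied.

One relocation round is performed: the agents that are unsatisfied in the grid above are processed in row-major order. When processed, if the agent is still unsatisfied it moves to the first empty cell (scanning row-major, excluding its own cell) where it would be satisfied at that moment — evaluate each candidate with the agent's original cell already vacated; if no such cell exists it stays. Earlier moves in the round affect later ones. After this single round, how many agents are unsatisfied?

Initially unsatisfied (in order): (0,0), (0,1), (1,0), (1,1), (1,2), (2,2).
  (0,0) → (0,2).
  (0,1) → (2,0).
  (1,0) → (2,1).
  (1,1) → (0,0).
  (1,2) → (0,1).
  (2,2): now satisfied by earlier moves; stays.
Resulting grid:
S S S
. . .
N N N
N N .
All satisfied now.

0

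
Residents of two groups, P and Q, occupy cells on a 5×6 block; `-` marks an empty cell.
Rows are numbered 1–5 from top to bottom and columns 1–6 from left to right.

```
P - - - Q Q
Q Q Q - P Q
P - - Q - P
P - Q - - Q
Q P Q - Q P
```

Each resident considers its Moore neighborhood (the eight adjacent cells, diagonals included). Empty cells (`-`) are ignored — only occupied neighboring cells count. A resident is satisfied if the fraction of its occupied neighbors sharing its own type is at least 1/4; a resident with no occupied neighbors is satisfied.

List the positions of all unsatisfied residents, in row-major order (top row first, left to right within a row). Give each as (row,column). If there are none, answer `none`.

(1,1)P 0/2 ✗
(1,5)Q 2/3 ✓
(1,6)Q 2/3 ✓
(2,1)Q 1/3 ✓
(2,2)Q 2/4 ✓
(2,3)Q 2/2 ✓
(2,5)P 1/5 ✗
(2,6)Q 2/4 ✓
(3,1)P 1/3 ✓
(3,4)Q 2/3 ✓
(3,6)P 1/3 ✓
(4,1)P 2/3 ✓
(4,3)Q 2/3 ✓
(4,6)Q 1/3 ✓
(5,1)Q 0/2 ✗
(5,2)P 1/4 ✓
(5,3)Q 1/2 ✓
(5,5)Q 1/2 ✓
(5,6)P 0/2 ✗

(1,1), (2,5), (5,1), (5,6)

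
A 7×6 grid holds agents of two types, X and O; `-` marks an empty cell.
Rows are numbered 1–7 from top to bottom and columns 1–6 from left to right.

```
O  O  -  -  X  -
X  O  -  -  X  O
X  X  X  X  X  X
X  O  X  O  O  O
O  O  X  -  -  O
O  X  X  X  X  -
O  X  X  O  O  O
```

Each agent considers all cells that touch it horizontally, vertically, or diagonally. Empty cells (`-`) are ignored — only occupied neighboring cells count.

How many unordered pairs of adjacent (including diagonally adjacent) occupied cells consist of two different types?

45

Scan each occupied cell's neighbors to the right and below (and the two forward diagonals) so each pair is counted once.
Row 1: O(1,1)–O(1,2)= O(1,1)–X(2,1)≠ O(1,1)–O(2,2)= O(1,2)–O(2,2)= O(1,2)–X(2,1)≠ X(1,5)–X(2,5)= X(1,5)–O(2,6)≠  → 3/7 unlike.
Row 2: X(2,1)–O(2,2)≠ X(2,1)–X(3,1)= X(2,1)–X(3,2)= O(2,2)–X(3,2)≠ O(2,2)–X(3,3)≠ O(2,2)–X(3,1)≠ X(2,5)–O(2,6)≠ X(2,5)–X(3,5)= X(2,5)–X(3,6)= X(2,5)–X(3,4)= O(2,6)–X(3,6)≠ O(2,6)–X(3,5)≠  → 7/12 unlike.
Row 3: X(3,1)–X(3,2)= X(3,1)–X(4,1)= X(3,1)–O(4,2)≠ X(3,2)–X(3,3)= X(3,2)–O(4,2)≠ X(3,2)–X(4,3)= X(3,2)–X(4,1)= X(3,3)–X(3,4)= X(3,3)–X(4,3)= X(3,3)–O(4,4)≠ X(3,3)–O(4,2)≠ X(3,4)–X(3,5)= X(3,4)–O(4,4)≠ X(3,4)–O(4,5)≠ X(3,4)–X(4,3)= X(3,5)–X(3,6)= X(3,5)–O(4,5)≠ X(3,5)–O(4,6)≠ X(3,5)–O(4,4)≠ X(3,6)–O(4,6)≠ X(3,6)–O(4,5)≠  → 11/21 unlike.
Row 4: X(4,1)–O(4,2)≠ X(4,1)–O(5,1)≠ X(4,1)–O(5,2)≠ O(4,2)–X(4,3)≠ O(4,2)–O(5,2)= O(4,2)–X(5,3)≠ O(4,2)–O(5,1)= X(4,3)–O(4,4)≠ X(4,3)–X(5,3)= X(4,3)–O(5,2)≠ O(4,4)–O(4,5)= O(4,4)–X(5,3)≠ O(4,5)–O(4,6)= O(4,5)–O(5,6)= O(4,6)–O(5,6)=  → 8/15 unlike.
Row 5: O(5,1)–O(5,2)= O(5,1)–O(6,1)= O(5,1)–X(6,2)≠ O(5,2)–X(5,3)≠ O(5,2)–X(6,2)≠ O(5,2)–X(6,3)≠ O(5,2)–O(6,1)= X(5,3)–X(6,3)= X(5,3)–X(6,4)= X(5,3)–X(6,2)= O(5,6)–X(6,5)≠  → 5/11 unlike.
Row 6: O(6,1)–X(6,2)≠ O(6,1)–O(7,1)= O(6,1)–X(7,2)≠ X(6,2)–X(6,3)= X(6,2)–X(7,2)= X(6,2)–X(7,3)= X(6,2)–O(7,1)≠ X(6,3)–X(6,4)= X(6,3)–X(7,3)= X(6,3)–O(7,4)≠ X(6,3)–X(7,2)= X(6,4)–X(6,5)= X(6,4)–O(7,4)≠ X(6,4)–O(7,5)≠ X(6,4)–X(7,3)= X(6,5)–O(7,5)≠ X(6,5)–O(7,6)≠ X(6,5)–O(7,4)≠  → 9/18 unlike.
Row 7: O(7,1)–X(7,2)≠ X(7,2)–X(7,3)= X(7,3)–O(7,4)≠ O(7,4)–O(7,5)= O(7,5)–O(7,6)=  → 2/5 unlike.
Total adjacent occupied pairs: 89; unlike-type pairs: 45.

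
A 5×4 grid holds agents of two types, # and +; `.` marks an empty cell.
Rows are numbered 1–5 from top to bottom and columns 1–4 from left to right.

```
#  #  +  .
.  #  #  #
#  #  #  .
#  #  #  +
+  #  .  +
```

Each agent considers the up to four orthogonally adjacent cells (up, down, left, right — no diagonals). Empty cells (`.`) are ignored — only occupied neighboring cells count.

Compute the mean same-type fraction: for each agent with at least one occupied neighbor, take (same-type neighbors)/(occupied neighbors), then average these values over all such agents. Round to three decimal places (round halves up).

Row 1: (1,1)# 1/1 · (1,2)# 2/3 · (1,3)+ 0/2
Row 2: (2,2)# 3/3 · (2,3)# 3/4 · (2,4)# 1/1
Row 3: (3,1)# 2/2 · (3,2)# 4/4 · (3,3)# 3/3
Row 4: (4,1)# 2/3 · (4,2)# 4/4 · (4,3)# 2/3 · (4,4)+ 1/2
Row 5: (5,1)+ 0/2 · (5,2)# 1/2 · (5,4)+ 1/1
Sum over 16 agents: 1/1 + 2/3 + 0/2 + 3/3 + 3/4 + 1/1 + 2/2 + 4/4 + 3/3 + 2/3 + 4/4 + 2/3 + 1/2 + 0/2 + 1/2 + 1/1 = 47/4; mean = 47/4 ÷ 16 = 47/64 = 0.734375 → 0.734.

0.734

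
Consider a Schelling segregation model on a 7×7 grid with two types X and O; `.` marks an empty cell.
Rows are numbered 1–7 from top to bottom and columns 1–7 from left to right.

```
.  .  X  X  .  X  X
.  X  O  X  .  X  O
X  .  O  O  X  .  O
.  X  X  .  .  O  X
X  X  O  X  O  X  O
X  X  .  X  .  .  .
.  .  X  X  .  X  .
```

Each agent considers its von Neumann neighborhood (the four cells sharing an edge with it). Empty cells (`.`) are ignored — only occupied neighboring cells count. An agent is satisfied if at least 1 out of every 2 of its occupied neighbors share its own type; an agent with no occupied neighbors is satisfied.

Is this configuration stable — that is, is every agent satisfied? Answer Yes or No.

No

(1,3)X 1/2 satisfied
(1,4)X 2/2 satisfied
(1,6)X 2/2 satisfied
(1,7)X 1/2 satisfied
(2,2)X 0/1 not
(2,3)O 1/4 not
(2,4)X 1/3 not
(2,6)X 1/2 satisfied
(2,7)O 1/3 not
(3,1)X 0/0 satisfied
(3,3)O 2/3 satisfied
(3,4)O 1/3 not
(3,5)X 0/1 not
(3,7)O 1/2 satisfied
(4,2)X 2/2 satisfied
(4,3)X 1/3 not
(4,6)O 0/2 not
(4,7)X 0/3 not
(5,1)X 2/2 satisfied
(5,2)X 3/4 satisfied
(5,3)O 0/3 not
(5,4)X 1/3 not
(5,5)O 0/2 not
(5,6)X 0/3 not
(5,7)O 0/2 not
(6,1)X 2/2 satisfied
(6,2)X 2/2 satisfied
(6,4)X 2/2 satisfied
(7,3)X 1/1 satisfied
(7,4)X 2/2 satisfied
(7,6)X 0/0 satisfied
For instance (2,2) has only 0/1 same-type neighbors, below 1/2.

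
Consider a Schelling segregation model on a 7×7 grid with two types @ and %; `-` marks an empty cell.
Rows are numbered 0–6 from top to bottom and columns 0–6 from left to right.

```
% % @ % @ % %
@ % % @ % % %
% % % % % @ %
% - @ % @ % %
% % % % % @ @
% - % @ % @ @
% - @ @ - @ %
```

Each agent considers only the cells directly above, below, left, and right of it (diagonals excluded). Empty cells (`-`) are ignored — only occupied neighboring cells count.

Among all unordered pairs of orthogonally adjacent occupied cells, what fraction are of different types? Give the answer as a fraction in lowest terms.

34/71

Scan each occupied cell's neighbors to the right and below so each pair is counted once.
From row 0: 8 unlike of 13 pairs (running 8/13).
From row 1: 6 unlike of 13 pairs (running 14/26).
From row 2: 5 unlike of 12 pairs (running 19/38).
From row 3: 7 unlike of 10 pairs (running 26/48).
From row 4: 2 unlike of 12 pairs (running 28/60).
From row 5: 5 unlike of 9 pairs (running 33/69).
From row 6: 1 unlike of 2 pairs (running 34/71).
Total adjacent occupied pairs: 71; unlike-type pairs: 34.
34/71 is already in lowest terms.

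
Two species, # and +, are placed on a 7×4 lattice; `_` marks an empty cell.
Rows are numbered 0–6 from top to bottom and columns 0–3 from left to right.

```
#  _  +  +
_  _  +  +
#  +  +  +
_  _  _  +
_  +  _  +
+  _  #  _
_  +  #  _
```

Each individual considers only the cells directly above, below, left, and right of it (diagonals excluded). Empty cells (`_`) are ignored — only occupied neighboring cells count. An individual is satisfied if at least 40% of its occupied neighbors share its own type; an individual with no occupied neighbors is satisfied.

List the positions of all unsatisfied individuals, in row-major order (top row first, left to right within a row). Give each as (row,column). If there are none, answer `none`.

(2,0), (6,1)

Row 0: (0,0)# 0/0 satisfied · (0,2)+ 2/2 satisfied · (0,3)+ 2/2 satisfied
Row 1: (1,2)+ 3/3 satisfied · (1,3)+ 3/3 satisfied
Row 2: (2,0)# 0/1 not · (2,1)+ 1/2 satisfied · (2,2)+ 3/3 satisfied · (2,3)+ 3/3 satisfied
Row 3: (3,3)+ 2/2 satisfied
Row 4: (4,1)+ 0/0 satisfied · (4,3)+ 1/1 satisfied
Row 5: (5,0)+ 0/0 satisfied · (5,2)# 1/1 satisfied
Row 6: (6,1)+ 0/1 not · (6,2)# 1/2 satisfied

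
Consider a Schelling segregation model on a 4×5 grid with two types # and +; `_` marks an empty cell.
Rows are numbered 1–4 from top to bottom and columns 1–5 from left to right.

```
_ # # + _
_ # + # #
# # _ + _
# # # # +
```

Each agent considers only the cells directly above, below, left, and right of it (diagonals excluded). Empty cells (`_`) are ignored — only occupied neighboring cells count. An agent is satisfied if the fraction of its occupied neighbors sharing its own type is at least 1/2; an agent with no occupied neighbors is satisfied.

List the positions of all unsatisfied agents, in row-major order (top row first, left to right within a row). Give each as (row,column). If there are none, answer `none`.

(1,3), (1,4), (2,3), (2,4), (3,4), (4,4), (4,5)

Row 1: (1,2)# 2/2 satisfied · (1,3)# 1/3 not · (1,4)+ 0/2 not
Row 2: (2,2)# 2/3 satisfied · (2,3)+ 0/3 not · (2,4)# 1/4 not · (2,5)# 1/1 satisfied
Row 3: (3,1)# 2/2 satisfied · (3,2)# 3/3 satisfied · (3,4)+ 0/2 not
Row 4: (4,1)# 2/2 satisfied · (4,2)# 3/3 satisfied · (4,3)# 2/2 satisfied · (4,4)# 1/3 not · (4,5)+ 0/1 not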